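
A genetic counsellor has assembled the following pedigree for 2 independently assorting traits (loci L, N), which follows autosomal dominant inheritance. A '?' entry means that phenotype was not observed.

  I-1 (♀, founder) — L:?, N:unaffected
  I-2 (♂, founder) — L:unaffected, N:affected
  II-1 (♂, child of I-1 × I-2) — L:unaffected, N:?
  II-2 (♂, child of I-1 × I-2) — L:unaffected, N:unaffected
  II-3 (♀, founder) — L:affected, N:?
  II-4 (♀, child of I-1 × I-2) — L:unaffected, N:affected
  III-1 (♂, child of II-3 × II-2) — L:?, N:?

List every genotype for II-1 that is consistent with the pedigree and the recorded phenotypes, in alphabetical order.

II-1 ∈ {ll Nn, ll nn}

L/I-1 ? ·: ll|Ll
L/I-2 un ·: ll
L/II-1 un I-1×I-2: ll
L/II-2 un I-1×I-2: ll
L/II-3 aff ·: Ll|LL
L/II-4 un I-1×I-2: ll
L/III-1 ? II-3×II-2: ll|Ll
⇒ L over [I-1,I-2,II-1,II-2,II-3,II-4,III-1]: 6 consistent
N/I-1 un ·: nn
N/I-2 aff ·: Nn
N/II-1 ? I-1×I-2: nn|Nn
N/II-2 un I-1×I-2: nn
N/II-3 ? ·: nn|Nn|NN
N/II-4 aff I-1×I-2: Nn
N/III-1 ? II-3×II-2: nn|Nn
⇒ N over [I-1,I-2,II-1,II-2,II-3,II-4,III-1]: 8 consistent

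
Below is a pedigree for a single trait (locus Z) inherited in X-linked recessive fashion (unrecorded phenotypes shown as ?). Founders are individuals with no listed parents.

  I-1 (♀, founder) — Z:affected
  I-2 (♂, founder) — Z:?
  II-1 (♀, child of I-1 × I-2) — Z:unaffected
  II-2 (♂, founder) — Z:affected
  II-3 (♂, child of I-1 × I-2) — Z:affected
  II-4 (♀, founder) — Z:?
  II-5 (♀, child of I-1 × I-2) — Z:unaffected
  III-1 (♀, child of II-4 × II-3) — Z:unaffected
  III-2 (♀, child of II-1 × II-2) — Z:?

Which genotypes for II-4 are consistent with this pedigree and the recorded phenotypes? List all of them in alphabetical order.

Z/I-1 aff ·: X^zX^z
Z/I-2 ? ·: X^ZY
Z/II-1 un I-1×I-2: X^ZX^z
Z/II-2 aff ·: X^zY
Z/II-3 aff I-1×I-2: X^zY
Z/II-4 ? ·: X^ZX^Z|X^ZX^z
Z/II-5 un I-1×I-2: X^ZX^z
Z/III-1 un II-4×II-3: X^ZX^z
Z/III-2 ? II-1×II-2: X^ZX^z|X^zX^z
⇒ Z over [I-1,I-2,II-1,II-2,II-3,II-4,II-5,III-1,III-2]: 4 consistent

II-4 ∈ {X^ZX^Z, X^ZX^z}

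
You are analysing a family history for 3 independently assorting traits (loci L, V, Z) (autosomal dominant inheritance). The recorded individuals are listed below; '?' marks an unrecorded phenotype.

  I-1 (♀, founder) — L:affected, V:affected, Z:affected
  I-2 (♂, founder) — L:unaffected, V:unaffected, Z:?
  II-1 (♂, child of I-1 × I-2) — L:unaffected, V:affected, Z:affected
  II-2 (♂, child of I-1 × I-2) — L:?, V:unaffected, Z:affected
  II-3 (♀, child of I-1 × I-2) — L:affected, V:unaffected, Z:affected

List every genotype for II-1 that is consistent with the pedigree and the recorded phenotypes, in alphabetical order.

II-1 ∈ {ll Vv ZZ, ll Vv Zz}

L/I-1 aff ·: Ll
L/I-2 un ·: ll
L/II-1 un I-1×I-2: ll
L/II-2 ? I-1×I-2: ll|Ll
L/II-3 aff I-1×I-2: Ll
⇒ L over [I-1,I-2,II-1,II-2,II-3]: 2 consistent
V/I-1 aff ·: Vv
V/I-2 un ·: vv
V/II-1 aff I-1×I-2: Vv
V/II-2 un I-1×I-2: vv
V/II-3 un I-1×I-2: vv
⇒ V over [I-1,I-2,II-1,II-2,II-3]: 1 consistent
Z/I-1 aff ·: Zz|ZZ
Z/I-2 ? ·: zz|Zz|ZZ
Z/II-1 aff I-1×I-2: Zz|ZZ
Z/II-2 aff I-1×I-2: Zz|ZZ
Z/II-3 aff I-1×I-2: Zz|ZZ
⇒ Z over [I-1,I-2,II-1,II-2,II-3]: 27 consistent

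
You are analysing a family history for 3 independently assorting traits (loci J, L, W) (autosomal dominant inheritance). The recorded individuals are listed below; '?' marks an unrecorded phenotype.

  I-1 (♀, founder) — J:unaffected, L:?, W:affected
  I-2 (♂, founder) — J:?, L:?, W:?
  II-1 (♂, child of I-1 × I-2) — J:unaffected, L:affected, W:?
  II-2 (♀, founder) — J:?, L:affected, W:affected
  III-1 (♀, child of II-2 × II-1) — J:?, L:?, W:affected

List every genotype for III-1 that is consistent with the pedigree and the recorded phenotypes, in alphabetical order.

III-1 ∈ {Jj LL WW, Jj LL Ww, Jj Ll WW, Jj Ll Ww, Jj ll WW, Jj ll Ww, jj LL WW, jj LL Ww, jj Ll WW, jj Ll Ww, jj ll WW, jj ll Ww}

J/I-1 un ·: jj
J/I-2 ? ·: jj|Jj
J/II-1 un I-1×I-2: jj
J/II-2 ? ·: jj|Jj|JJ
J/III-1 ? II-2×II-1: jj|Jj
⇒ J over [I-1,I-2,II-1,II-2,III-1]: 8 consistent
L/I-1 ? ·: ll|Ll|LL
L/I-2 ? ·: ll|Ll|LL
L/II-1 aff I-1×I-2: Ll|LL
L/II-2 aff ·: Ll|LL
L/III-1 ? II-2×II-1: ll|Ll|LL
⇒ L over [I-1,I-2,II-1,II-2,III-1]: 47 consistent
W/I-1 aff ·: Ww|WW
W/I-2 ? ·: ww|Ww|WW
W/II-1 ? I-1×I-2: ww|Ww|WW
W/II-2 aff ·: Ww|WW
W/III-1 aff II-2×II-1: Ww|WW
⇒ W over [I-1,I-2,II-1,II-2,III-1]: 36 consistent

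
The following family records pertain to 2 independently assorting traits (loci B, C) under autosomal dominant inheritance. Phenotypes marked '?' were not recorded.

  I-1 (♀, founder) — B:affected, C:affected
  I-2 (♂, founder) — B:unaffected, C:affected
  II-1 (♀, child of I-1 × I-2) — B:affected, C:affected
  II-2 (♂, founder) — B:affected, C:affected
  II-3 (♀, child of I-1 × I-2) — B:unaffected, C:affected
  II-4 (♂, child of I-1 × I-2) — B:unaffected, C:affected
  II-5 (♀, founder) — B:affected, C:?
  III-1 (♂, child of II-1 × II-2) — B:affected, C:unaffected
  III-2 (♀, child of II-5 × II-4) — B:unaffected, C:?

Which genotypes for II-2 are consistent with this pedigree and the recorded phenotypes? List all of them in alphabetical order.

B/I-1 aff ·: Bb
B/I-2 un ·: bb
B/II-1 aff I-1×I-2: Bb
B/II-2 aff ·: Bb|BB
B/II-3 un I-1×I-2: bb
B/II-4 un I-1×I-2: bb
B/II-5 aff ·: Bb
B/III-1 aff II-1×II-2: Bb|BB
B/III-2 un II-5×II-4: bb
⇒ B over [I-1,I-2,II-1,II-2,II-3,II-4,II-5,III-1,III-2]: 4 consistent
C/I-1 aff ·: Cc|CC
C/I-2 aff ·: Cc|CC
C/II-1 aff I-1×I-2: Cc
C/II-2 aff ·: Cc
C/II-3 aff I-1×I-2: Cc|CC
C/II-4 aff I-1×I-2: Cc|CC
C/II-5 ? ·: cc|Cc|CC
C/III-1 un II-1×II-2: cc
C/III-2 ? II-5×II-4: cc|Cc|CC
⇒ C over [I-1,I-2,II-1,II-2,II-3,II-4,II-5,III-1,III-2]: 66 consistent

II-2 ∈ {BB Cc, Bb Cc}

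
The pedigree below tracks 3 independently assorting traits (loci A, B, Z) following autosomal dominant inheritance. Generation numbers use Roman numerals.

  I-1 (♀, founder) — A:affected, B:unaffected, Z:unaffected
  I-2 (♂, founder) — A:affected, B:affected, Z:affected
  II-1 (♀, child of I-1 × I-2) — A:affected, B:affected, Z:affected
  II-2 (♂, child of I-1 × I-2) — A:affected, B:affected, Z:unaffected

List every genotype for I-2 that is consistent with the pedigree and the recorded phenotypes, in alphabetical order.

A/I-1 aff ·: Aa|AA
A/I-2 aff ·: Aa|AA
A/II-1 aff I-1×I-2: Aa|AA
A/II-2 aff I-1×I-2: Aa|AA
⇒ A over [I-1,I-2,II-1,II-2]: 13 consistent
B/I-1 un ·: bb
B/I-2 aff ·: Bb|BB
B/II-1 aff I-1×I-2: Bb
B/II-2 aff I-1×I-2: Bb
⇒ B over [I-1,I-2,II-1,II-2]: 2 consistent
Z/I-1 un ·: zz
Z/I-2 aff ·: Zz
Z/II-1 aff I-1×I-2: Zz
Z/II-2 un I-1×I-2: zz
⇒ Z over [I-1,I-2,II-1,II-2]: 1 consistent

I-2 ∈ {AA BB Zz, AA Bb Zz, Aa BB Zz, Aa Bb Zz}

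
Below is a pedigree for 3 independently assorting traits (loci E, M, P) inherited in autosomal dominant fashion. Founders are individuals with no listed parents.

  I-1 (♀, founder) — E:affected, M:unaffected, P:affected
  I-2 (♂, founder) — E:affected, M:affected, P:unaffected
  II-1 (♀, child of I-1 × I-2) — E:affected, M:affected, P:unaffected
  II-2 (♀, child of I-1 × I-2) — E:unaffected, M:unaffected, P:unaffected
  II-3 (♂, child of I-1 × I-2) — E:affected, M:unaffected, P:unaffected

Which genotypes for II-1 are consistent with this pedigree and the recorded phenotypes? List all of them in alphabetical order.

II-1 ∈ {EE Mm pp, Ee Mm pp}

E/I-1 aff ·: Ee
E/I-2 aff ·: Ee
E/II-1 aff I-1×I-2: Ee|EE
E/II-2 un I-1×I-2: ee
E/II-3 aff I-1×I-2: Ee|EE
⇒ E over [I-1,I-2,II-1,II-2,II-3]: 4 consistent
M/I-1 un ·: mm
M/I-2 aff ·: Mm
M/II-1 aff I-1×I-2: Mm
M/II-2 un I-1×I-2: mm
M/II-3 un I-1×I-2: mm
⇒ M over [I-1,I-2,II-1,II-2,II-3]: 1 consistent
P/I-1 aff ·: Pp
P/I-2 un ·: pp
P/II-1 un I-1×I-2: pp
P/II-2 un I-1×I-2: pp
P/II-3 un I-1×I-2: pp
⇒ P over [I-1,I-2,II-1,II-2,II-3]: 1 consistent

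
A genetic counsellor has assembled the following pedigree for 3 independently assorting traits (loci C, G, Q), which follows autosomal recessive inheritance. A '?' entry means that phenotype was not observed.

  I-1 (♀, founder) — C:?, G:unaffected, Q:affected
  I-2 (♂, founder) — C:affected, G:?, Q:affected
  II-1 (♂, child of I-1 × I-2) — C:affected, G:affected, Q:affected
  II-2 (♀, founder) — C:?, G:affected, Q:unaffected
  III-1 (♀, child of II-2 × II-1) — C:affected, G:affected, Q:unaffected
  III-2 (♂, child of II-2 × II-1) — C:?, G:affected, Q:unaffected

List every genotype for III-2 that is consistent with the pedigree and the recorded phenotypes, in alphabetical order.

C/I-1 ? ·: Cc|cc
C/I-2 aff ·: cc
C/II-1 aff I-1×I-2: cc
C/II-2 ? ·: Cc|cc
C/III-1 aff II-2×II-1: cc
C/III-2 ? II-2×II-1: Cc|cc
⇒ C over [I-1,I-2,II-1,II-2,III-1,III-2]: 6 consistent
G/I-1 un ·: Gg
G/I-2 ? ·: Gg|gg
G/II-1 aff I-1×I-2: gg
G/II-2 aff ·: gg
G/III-1 aff II-2×II-1: gg
G/III-2 aff II-2×II-1: gg
⇒ G over [I-1,I-2,II-1,II-2,III-1,III-2]: 2 consistent
Q/I-1 aff ·: qq
Q/I-2 aff ·: qq
Q/II-1 aff I-1×I-2: qq
Q/II-2 un ·: QQ|Qq
Q/III-1 un II-2×II-1: Qq
Q/III-2 un II-2×II-1: Qq
⇒ Q over [I-1,I-2,II-1,II-2,III-1,III-2]: 2 consistent

III-2 ∈ {Cc gg Qq, cc gg Qq}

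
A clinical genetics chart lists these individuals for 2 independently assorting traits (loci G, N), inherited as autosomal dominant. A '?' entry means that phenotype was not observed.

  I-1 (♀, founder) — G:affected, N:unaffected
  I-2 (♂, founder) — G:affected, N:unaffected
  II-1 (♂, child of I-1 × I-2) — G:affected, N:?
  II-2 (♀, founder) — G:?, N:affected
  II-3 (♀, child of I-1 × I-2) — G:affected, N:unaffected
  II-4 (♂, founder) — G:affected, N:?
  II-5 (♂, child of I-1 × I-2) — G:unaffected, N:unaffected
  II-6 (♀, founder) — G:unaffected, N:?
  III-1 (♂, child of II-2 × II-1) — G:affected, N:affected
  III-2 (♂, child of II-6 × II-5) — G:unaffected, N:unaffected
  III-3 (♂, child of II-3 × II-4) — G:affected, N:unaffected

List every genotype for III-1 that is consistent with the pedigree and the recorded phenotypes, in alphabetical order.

G/I-1 aff ·: Gg
G/I-2 aff ·: Gg
G/II-1 aff I-1×I-2: Gg|GG
G/II-2 ? ·: gg|Gg|GG
G/II-3 aff I-1×I-2: Gg|GG
G/II-4 aff ·: Gg|GG
G/II-5 un I-1×I-2: gg
G/II-6 un ·: gg
G/III-1 aff II-2×II-1: Gg|GG
G/III-2 un II-6×II-5: gg
G/III-3 aff II-3×II-4: Gg|GG
⇒ G over [I-1,I-2,II-1,II-2,II-3,II-4,II-5,II-6,III-1,III-2,III-3]: 63 consistent
N/I-1 un ·: nn
N/I-2 un ·: nn
N/II-1 ? I-1×I-2: nn
N/II-2 aff ·: Nn|NN
N/II-3 un I-1×I-2: nn
N/II-4 ? ·: nn|Nn
N/II-5 un I-1×I-2: nn
N/II-6 ? ·: nn|Nn
N/III-1 aff II-2×II-1: Nn
N/III-2 un II-6×II-5: nn
N/III-3 un II-3×II-4: nn
⇒ N over [I-1,I-2,II-1,II-2,II-3,II-4,II-5,II-6,III-1,III-2,III-3]: 8 consistent

III-1 ∈ {GG Nn, Gg Nn}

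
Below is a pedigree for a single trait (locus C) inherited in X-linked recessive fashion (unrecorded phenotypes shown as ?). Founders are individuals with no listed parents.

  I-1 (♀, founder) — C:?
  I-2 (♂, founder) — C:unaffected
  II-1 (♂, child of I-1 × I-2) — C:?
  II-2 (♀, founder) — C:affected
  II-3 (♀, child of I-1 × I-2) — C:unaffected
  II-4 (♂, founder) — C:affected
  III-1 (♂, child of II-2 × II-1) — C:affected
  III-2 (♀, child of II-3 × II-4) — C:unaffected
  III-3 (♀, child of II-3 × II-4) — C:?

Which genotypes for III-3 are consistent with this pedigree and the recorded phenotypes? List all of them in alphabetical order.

C/I-1 ? ·: X^CX^C|X^CX^c|X^cX^c
C/I-2 un ·: X^CY
C/II-1 ? I-1×I-2: X^CY|X^cY
C/II-2 aff ·: X^cX^c
C/II-3 un I-1×I-2: X^CX^C|X^CX^c
C/II-4 aff ·: X^cY
C/III-1 aff II-2×II-1: X^cY
C/III-2 un II-3×II-4: X^CX^c
C/III-3 ? II-3×II-4: X^CX^c|X^cX^c
⇒ C over [I-1,I-2,II-1,II-2,II-3,II-4,III-1,III-2,III-3]: 9 consistent

III-3 ∈ {X^CX^c, X^cX^c}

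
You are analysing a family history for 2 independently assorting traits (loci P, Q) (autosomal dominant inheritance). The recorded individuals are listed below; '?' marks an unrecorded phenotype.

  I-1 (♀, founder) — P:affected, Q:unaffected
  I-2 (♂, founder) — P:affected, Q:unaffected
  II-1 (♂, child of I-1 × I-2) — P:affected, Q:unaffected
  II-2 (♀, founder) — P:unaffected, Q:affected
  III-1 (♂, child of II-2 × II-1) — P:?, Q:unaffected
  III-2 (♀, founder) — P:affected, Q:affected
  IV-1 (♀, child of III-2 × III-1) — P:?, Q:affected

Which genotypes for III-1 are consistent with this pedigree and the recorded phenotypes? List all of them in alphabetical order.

P/I-1 aff ·: Pp|PP
P/I-2 aff ·: Pp|PP
P/II-1 aff I-1×I-2: Pp|PP
P/II-2 un ·: pp
P/III-1 ? II-2×II-1: pp|Pp
P/III-2 aff ·: Pp|PP
P/IV-1 ? III-2×III-1: pp|Pp|PP
⇒ P over [I-1,I-2,II-1,II-2,III-1,III-2,IV-1]: 44 consistent
Q/I-1 un ·: qq
Q/I-2 un ·: qq
Q/II-1 un I-1×I-2: qq
Q/II-2 aff ·: Qq
Q/III-1 un II-2×II-1: qq
Q/III-2 aff ·: Qq|QQ
Q/IV-1 aff III-2×III-1: Qq
⇒ Q over [I-1,I-2,II-1,II-2,III-1,III-2,IV-1]: 2 consistent

III-1 ∈ {Pp qq, pp qq}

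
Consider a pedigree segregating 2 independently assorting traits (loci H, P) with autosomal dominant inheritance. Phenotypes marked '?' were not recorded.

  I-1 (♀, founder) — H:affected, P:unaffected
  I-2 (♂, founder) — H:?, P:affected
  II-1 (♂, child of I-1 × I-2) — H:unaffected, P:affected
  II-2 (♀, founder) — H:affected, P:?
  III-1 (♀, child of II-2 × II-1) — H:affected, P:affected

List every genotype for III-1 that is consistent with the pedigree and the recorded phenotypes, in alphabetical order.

H/I-1 aff ·: Hh
H/I-2 ? ·: hh|Hh
H/II-1 un I-1×I-2: hh
H/II-2 aff ·: Hh|HH
H/III-1 aff II-2×II-1: Hh
⇒ H over [I-1,I-2,II-1,II-2,III-1]: 4 consistent
P/I-1 un ·: pp
P/I-2 aff ·: Pp|PP
P/II-1 aff I-1×I-2: Pp
P/II-2 ? ·: pp|Pp|PP
P/III-1 aff II-2×II-1: Pp|PP
⇒ P over [I-1,I-2,II-1,II-2,III-1]: 10 consistent

III-1 ∈ {Hh PP, Hh Pp}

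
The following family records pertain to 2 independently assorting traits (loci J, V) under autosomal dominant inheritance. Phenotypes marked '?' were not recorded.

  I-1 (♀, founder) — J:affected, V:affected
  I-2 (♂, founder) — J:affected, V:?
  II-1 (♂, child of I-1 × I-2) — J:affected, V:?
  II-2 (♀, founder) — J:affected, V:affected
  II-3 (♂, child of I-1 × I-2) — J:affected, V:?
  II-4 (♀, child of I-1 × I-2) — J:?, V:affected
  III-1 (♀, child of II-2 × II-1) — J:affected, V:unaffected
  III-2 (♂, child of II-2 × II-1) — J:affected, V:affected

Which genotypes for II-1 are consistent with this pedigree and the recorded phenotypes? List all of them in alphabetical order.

II-1 ∈ {JJ Vv, JJ vv, Jj Vv, Jj vv}

J/I-1 aff ·: Jj|JJ
J/I-2 aff ·: Jj|JJ
J/II-1 aff I-1×I-2: Jj|JJ
J/II-2 aff ·: Jj|JJ
J/II-3 aff I-1×I-2: Jj|JJ
J/II-4 ? I-1×I-2: jj|Jj|JJ
J/III-1 aff II-2×II-1: Jj|JJ
J/III-2 aff II-2×II-1: Jj|JJ
⇒ J over [I-1,I-2,II-1,II-2,II-3,II-4,III-1,III-2]: 187 consistent
V/I-1 aff ·: Vv|VV
V/I-2 ? ·: vv|Vv|VV
V/II-1 ? I-1×I-2: vv|Vv
V/II-2 aff ·: Vv
V/II-3 ? I-1×I-2: vv|Vv|VV
V/II-4 aff I-1×I-2: Vv|VV
V/III-1 un II-2×II-1: vv
V/III-2 aff II-2×II-1: Vv|VV
⇒ V over [I-1,I-2,II-1,II-2,II-3,II-4,III-1,III-2]: 42 consistent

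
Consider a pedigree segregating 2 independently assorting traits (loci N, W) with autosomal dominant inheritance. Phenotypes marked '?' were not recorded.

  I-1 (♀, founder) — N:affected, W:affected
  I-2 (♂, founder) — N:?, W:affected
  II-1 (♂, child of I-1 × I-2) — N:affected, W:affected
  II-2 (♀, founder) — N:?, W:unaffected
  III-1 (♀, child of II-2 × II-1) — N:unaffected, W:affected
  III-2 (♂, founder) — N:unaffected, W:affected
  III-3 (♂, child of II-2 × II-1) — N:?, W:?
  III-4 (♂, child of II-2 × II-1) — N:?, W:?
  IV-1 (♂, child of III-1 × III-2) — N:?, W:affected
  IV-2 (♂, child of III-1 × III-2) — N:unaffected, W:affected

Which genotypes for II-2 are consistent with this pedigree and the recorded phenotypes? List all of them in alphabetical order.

N/I-1 aff ·: Nn|NN
N/I-2 ? ·: nn|Nn|NN
N/II-1 aff I-1×I-2: Nn
N/II-2 ? ·: nn|Nn
N/III-1 un II-2×II-1: nn
N/III-2 un ·: nn
N/III-3 ? II-2×II-1: nn|Nn|NN
N/III-4 ? II-2×II-1: nn|Nn|NN
N/IV-1 ? III-1×III-2: nn
N/IV-2 un III-1×III-2: nn
⇒ N over [I-1,I-2,II-1,II-2,III-1,III-2,III-3,III-4,IV-1,IV-2]: 65 consistent
W/I-1 aff ·: Ww|WW
W/I-2 aff ·: Ww|WW
W/II-1 aff I-1×I-2: Ww|WW
W/II-2 un ·: ww
W/III-1 aff II-2×II-1: Ww
W/III-2 aff ·: Ww|WW
W/III-3 ? II-2×II-1: ww|Ww
W/III-4 ? II-2×II-1: ww|Ww
W/IV-1 aff III-1×III-2: Ww|WW
W/IV-2 aff III-1×III-2: Ww|WW
⇒ W over [I-1,I-2,II-1,II-2,III-1,III-2,III-3,III-4,IV-1,IV-2]: 128 consistent

II-2 ∈ {Nn ww, nn ww}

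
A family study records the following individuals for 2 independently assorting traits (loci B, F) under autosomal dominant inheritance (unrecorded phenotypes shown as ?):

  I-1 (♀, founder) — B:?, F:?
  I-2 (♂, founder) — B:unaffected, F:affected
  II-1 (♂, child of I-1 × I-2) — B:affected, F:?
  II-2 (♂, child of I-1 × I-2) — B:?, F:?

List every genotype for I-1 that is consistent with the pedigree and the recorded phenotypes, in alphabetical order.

I-1 ∈ {BB FF, BB Ff, BB ff, Bb FF, Bb Ff, Bb ff}

B/I-1 ? ·: Bb|BB
B/I-2 un ·: bb
B/II-1 aff I-1×I-2: Bb
B/II-2 ? I-1×I-2: bb|Bb
⇒ B over [I-1,I-2,II-1,II-2]: 3 consistent
F/I-1 ? ·: ff|Ff|FF
F/I-2 aff ·: Ff|FF
F/II-1 ? I-1×I-2: ff|Ff|FF
F/II-2 ? I-1×I-2: ff|Ff|FF
⇒ F over [I-1,I-2,II-1,II-2]: 23 consistent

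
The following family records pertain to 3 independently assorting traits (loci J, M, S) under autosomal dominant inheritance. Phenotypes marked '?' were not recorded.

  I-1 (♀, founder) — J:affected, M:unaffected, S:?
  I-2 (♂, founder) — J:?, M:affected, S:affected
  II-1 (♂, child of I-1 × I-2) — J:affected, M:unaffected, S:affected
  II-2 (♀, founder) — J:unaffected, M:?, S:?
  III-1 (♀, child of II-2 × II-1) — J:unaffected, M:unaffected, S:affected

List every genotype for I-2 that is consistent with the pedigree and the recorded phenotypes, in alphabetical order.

I-2 ∈ {JJ Mm SS, JJ Mm Ss, Jj Mm SS, Jj Mm Ss, jj Mm SS, jj Mm Ss}

J/I-1 aff ·: Jj|JJ
J/I-2 ? ·: jj|Jj|JJ
J/II-1 aff I-1×I-2: Jj
J/II-2 un ·: jj
J/III-1 un II-2×II-1: jj
⇒ J over [I-1,I-2,II-1,II-2,III-1]: 5 consistent
M/I-1 un ·: mm
M/I-2 aff ·: Mm
M/II-1 un I-1×I-2: mm
M/II-2 ? ·: mm|Mm
M/III-1 un II-2×II-1: mm
⇒ M over [I-1,I-2,II-1,II-2,III-1]: 2 consistent
S/I-1 ? ·: ss|Ss|SS
S/I-2 aff ·: Ss|SS
S/II-1 aff I-1×I-2: Ss|SS
S/II-2 ? ·: ss|Ss|SS
S/III-1 aff II-2×II-1: Ss|SS
⇒ S over [I-1,I-2,II-1,II-2,III-1]: 41 consistent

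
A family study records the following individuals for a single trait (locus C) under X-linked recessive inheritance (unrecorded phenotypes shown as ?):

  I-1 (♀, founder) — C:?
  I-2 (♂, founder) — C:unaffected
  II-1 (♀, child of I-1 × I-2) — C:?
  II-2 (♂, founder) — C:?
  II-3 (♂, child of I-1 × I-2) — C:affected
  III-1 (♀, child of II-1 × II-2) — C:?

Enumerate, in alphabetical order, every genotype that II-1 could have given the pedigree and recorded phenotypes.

C/I-1 ? ·: X^CX^c|X^cX^c
C/I-2 un ·: X^CY
C/II-1 ? I-1×I-2: X^CX^C|X^CX^c
C/II-2 ? ·: X^CY|X^cY
C/II-3 aff I-1×I-2: X^cY
C/III-1 ? II-1×II-2: X^CX^C|X^CX^c|X^cX^c
⇒ C over [I-1,I-2,II-1,II-2,II-3,III-1]: 10 consistent

II-1 ∈ {X^CX^C, X^CX^c}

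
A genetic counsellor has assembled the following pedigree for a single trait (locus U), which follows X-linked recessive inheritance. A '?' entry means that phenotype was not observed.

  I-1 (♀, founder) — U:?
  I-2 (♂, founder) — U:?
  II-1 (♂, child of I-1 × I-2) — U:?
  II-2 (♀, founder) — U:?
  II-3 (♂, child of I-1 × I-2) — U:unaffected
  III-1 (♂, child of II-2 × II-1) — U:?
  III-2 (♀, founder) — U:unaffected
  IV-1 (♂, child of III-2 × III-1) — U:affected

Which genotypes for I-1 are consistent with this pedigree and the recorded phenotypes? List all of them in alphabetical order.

U/I-1 ? ·: X^UX^U|X^UX^u
U/I-2 ? ·: X^UY|X^uY
U/II-1 ? I-1×I-2: X^UY|X^uY
U/II-2 ? ·: X^UX^U|X^UX^u|X^uX^u
U/II-3 un I-1×I-2: X^UY
U/III-1 ? II-2×II-1: X^UY|X^uY
U/III-2 un ·: X^UX^u
U/IV-1 aff III-2×III-1: X^uY
⇒ U over [I-1,I-2,II-1,II-2,II-3,III-1,III-2,IV-1]: 24 consistent

I-1 ∈ {X^UX^U, X^UX^u}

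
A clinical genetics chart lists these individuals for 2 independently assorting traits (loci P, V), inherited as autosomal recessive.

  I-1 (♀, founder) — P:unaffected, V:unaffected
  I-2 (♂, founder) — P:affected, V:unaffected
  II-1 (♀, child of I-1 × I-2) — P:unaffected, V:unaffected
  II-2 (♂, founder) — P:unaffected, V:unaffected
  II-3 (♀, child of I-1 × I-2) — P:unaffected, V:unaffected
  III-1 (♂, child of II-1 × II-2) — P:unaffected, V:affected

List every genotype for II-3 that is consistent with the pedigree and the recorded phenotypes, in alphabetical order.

P/I-1 un ·: PP|Pp
P/I-2 aff ·: pp
P/II-1 un I-1×I-2: Pp
P/II-2 un ·: PP|Pp
P/II-3 un I-1×I-2: Pp
P/III-1 un II-1×II-2: PP|Pp
⇒ P over [I-1,I-2,II-1,II-2,II-3,III-1]: 8 consistent
V/I-1 un ·: VV|Vv
V/I-2 un ·: VV|Vv
V/II-1 un I-1×I-2: Vv
V/II-2 un ·: Vv
V/II-3 un I-1×I-2: VV|Vv
V/III-1 aff II-1×II-2: vv
⇒ V over [I-1,I-2,II-1,II-2,II-3,III-1]: 6 consistent

II-3 ∈ {Pp VV, Pp Vv}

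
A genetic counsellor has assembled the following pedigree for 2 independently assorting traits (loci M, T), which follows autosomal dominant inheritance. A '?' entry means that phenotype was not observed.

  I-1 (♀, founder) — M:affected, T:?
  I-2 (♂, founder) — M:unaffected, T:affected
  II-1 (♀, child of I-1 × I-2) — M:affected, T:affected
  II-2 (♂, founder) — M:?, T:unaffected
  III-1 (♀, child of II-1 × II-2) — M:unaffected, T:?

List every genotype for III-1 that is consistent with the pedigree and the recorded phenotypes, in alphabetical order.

III-1 ∈ {mm Tt, mm tt}

M/I-1 aff ·: Mm|MM
M/I-2 un ·: mm
M/II-1 aff I-1×I-2: Mm
M/II-2 ? ·: mm|Mm
M/III-1 un II-1×II-2: mm
⇒ M over [I-1,I-2,II-1,II-2,III-1]: 4 consistent
T/I-1 ? ·: tt|Tt|TT
T/I-2 aff ·: Tt|TT
T/II-1 aff I-1×I-2: Tt|TT
T/II-2 un ·: tt
T/III-1 ? II-1×II-2: tt|Tt
⇒ T over [I-1,I-2,II-1,II-2,III-1]: 14 consistent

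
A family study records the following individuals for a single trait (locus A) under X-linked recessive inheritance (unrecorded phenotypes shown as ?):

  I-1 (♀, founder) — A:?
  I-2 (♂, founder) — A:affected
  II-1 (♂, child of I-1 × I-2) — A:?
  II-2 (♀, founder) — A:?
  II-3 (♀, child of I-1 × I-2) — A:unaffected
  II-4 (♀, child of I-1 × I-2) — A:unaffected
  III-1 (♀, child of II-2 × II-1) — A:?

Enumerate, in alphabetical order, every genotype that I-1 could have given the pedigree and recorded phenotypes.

I-1 ∈ {X^AX^A, X^AX^a}

A/I-1 ? ·: X^AX^A|X^AX^a
A/I-2 aff ·: X^aY
A/II-1 ? I-1×I-2: X^AY|X^aY
A/II-2 ? ·: X^AX^A|X^AX^a|X^aX^a
A/II-3 un I-1×I-2: X^AX^a
A/II-4 un I-1×I-2: X^AX^a
A/III-1 ? II-2×II-1: X^AX^A|X^AX^a|X^aX^a
⇒ A over [I-1,I-2,II-1,II-2,II-3,II-4,III-1]: 12 consistent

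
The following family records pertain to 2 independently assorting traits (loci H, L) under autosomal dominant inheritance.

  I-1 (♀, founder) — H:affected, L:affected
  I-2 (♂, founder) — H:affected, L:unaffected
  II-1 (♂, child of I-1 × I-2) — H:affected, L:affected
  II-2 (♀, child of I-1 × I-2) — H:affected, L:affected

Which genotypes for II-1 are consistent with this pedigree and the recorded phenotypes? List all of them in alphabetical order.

II-1 ∈ {HH Ll, Hh Ll}

H/I-1 aff ·: Hh|HH
H/I-2 aff ·: Hh|HH
H/II-1 aff I-1×I-2: Hh|HH
H/II-2 aff I-1×I-2: Hh|HH
⇒ H over [I-1,I-2,II-1,II-2]: 13 consistent
L/I-1 aff ·: Ll|LL
L/I-2 un ·: ll
L/II-1 aff I-1×I-2: Ll
L/II-2 aff I-1×I-2: Ll
⇒ L over [I-1,I-2,II-1,II-2]: 2 consistent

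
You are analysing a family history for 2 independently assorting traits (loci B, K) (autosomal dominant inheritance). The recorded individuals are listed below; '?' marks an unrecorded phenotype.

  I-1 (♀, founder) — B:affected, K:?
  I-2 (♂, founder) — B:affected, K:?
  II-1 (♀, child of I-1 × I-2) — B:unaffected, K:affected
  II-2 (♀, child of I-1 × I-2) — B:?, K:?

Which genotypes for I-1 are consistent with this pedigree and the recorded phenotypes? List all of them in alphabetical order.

B/I-1 aff ·: Bb
B/I-2 aff ·: Bb
B/II-1 un I-1×I-2: bb
B/II-2 ? I-1×I-2: bb|Bb|BB
⇒ B over [I-1,I-2,II-1,II-2]: 3 consistent
K/I-1 ? ·: kk|Kk|KK
K/I-2 ? ·: kk|Kk|KK
K/II-1 aff I-1×I-2: Kk|KK
K/II-2 ? I-1×I-2: kk|Kk|KK
⇒ K over [I-1,I-2,II-1,II-2]: 21 consistent

I-1 ∈ {Bb KK, Bb Kk, Bb kk}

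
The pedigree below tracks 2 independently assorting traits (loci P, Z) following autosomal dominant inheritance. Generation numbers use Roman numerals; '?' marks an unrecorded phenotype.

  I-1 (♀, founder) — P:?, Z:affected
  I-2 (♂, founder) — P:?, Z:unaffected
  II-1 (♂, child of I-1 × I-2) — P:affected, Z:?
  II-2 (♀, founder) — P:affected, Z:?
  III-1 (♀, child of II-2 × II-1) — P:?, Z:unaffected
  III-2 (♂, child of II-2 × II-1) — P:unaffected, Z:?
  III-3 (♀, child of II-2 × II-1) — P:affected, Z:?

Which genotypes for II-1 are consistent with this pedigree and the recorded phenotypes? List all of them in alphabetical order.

P/I-1 ? ·: pp|Pp|PP
P/I-2 ? ·: pp|Pp|PP
P/II-1 aff I-1×I-2: Pp
P/II-2 aff ·: Pp
P/III-1 ? II-2×II-1: pp|Pp|PP
P/III-2 un II-2×II-1: pp
P/III-3 aff II-2×II-1: Pp|PP
⇒ P over [I-1,I-2,II-1,II-2,III-1,III-2,III-3]: 42 consistent
Z/I-1 aff ·: Zz|ZZ
Z/I-2 un ·: zz
Z/II-1 ? I-1×I-2: zz|Zz
Z/II-2 ? ·: zz|Zz
Z/III-1 un II-2×II-1: zz
Z/III-2 ? II-2×II-1: zz|Zz|ZZ
Z/III-3 ? II-2×II-1: zz|Zz|ZZ
⇒ Z over [I-1,I-2,II-1,II-2,III-1,III-2,III-3]: 31 consistent

II-1 ∈ {Pp Zz, Pp zz}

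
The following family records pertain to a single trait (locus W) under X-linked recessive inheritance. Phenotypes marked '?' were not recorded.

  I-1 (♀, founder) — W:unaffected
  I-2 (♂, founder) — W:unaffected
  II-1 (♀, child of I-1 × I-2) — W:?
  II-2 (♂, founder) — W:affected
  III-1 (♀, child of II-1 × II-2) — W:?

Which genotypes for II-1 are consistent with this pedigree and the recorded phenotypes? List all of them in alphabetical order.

II-1 ∈ {X^WX^W, X^WX^w}

W/I-1 un ·: X^WX^W|X^WX^w
W/I-2 un ·: X^WY
W/II-1 ? I-1×I-2: X^WX^W|X^WX^w
W/II-2 aff ·: X^wY
W/III-1 ? II-1×II-2: X^WX^w|X^wX^w
⇒ W over [I-1,I-2,II-1,II-2,III-1]: 4 consistent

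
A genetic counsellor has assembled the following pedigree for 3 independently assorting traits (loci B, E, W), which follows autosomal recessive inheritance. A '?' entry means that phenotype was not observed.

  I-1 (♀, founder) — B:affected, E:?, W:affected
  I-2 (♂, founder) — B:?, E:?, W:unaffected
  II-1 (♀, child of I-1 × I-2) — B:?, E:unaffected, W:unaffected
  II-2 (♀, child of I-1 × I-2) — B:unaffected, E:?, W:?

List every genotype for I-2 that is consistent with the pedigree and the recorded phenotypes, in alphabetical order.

I-2 ∈ {BB EE WW, BB EE Ww, BB Ee WW, BB Ee Ww, BB ee WW, BB ee Ww, Bb EE WW, Bb EE Ww, Bb Ee WW, Bb Ee Ww, Bb ee WW, Bb ee Ww}

B/I-1 aff ·: bb
B/I-2 ? ·: BB|Bb
B/II-1 ? I-1×I-2: Bb|bb
B/II-2 un I-1×I-2: Bb
⇒ B over [I-1,I-2,II-1,II-2]: 3 consistent
E/I-1 ? ·: EE|Ee|ee
E/I-2 ? ·: EE|Ee|ee
E/II-1 un I-1×I-2: EE|Ee
E/II-2 ? I-1×I-2: EE|Ee|ee
⇒ E over [I-1,I-2,II-1,II-2]: 21 consistent
W/I-1 aff ·: ww
W/I-2 un ·: WW|Ww
W/II-1 un I-1×I-2: Ww
W/II-2 ? I-1×I-2: Ww|ww
⇒ W over [I-1,I-2,II-1,II-2]: 3 consistent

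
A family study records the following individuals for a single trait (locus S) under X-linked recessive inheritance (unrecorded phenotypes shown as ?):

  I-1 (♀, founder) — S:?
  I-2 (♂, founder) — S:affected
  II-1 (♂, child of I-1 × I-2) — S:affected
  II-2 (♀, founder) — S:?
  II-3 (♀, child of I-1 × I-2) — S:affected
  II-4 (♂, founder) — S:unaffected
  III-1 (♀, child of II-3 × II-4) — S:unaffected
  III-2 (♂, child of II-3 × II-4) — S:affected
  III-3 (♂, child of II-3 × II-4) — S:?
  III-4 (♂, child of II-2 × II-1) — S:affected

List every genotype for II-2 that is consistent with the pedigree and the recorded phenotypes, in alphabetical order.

S/I-1 ? ·: X^SX^s|X^sX^s
S/I-2 aff ·: X^sY
S/II-1 aff I-1×I-2: X^sY
S/II-2 ? ·: X^SX^s|X^sX^s
S/II-3 aff I-1×I-2: X^sX^s
S/II-4 un ·: X^SY
S/III-1 un II-3×II-4: X^SX^s
S/III-2 aff II-3×II-4: X^sY
S/III-3 ? II-3×II-4: X^sY
S/III-4 aff II-2×II-1: X^sY
⇒ S over [I-1,I-2,II-1,II-2,II-3,II-4,III-1,III-2,III-3,III-4]: 4 consistent

II-2 ∈ {X^SX^s, X^sX^s}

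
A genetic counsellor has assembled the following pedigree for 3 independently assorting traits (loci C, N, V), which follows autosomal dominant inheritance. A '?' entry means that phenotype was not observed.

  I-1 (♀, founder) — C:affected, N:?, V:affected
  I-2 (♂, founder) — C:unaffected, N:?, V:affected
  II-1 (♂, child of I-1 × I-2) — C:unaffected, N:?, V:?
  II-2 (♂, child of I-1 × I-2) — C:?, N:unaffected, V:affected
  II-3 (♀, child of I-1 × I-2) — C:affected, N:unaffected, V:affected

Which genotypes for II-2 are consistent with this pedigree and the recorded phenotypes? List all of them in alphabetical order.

C/I-1 aff ·: Cc
C/I-2 un ·: cc
C/II-1 un I-1×I-2: cc
C/II-2 ? I-1×I-2: cc|Cc
C/II-3 aff I-1×I-2: Cc
⇒ C over [I-1,I-2,II-1,II-2,II-3]: 2 consistent
N/I-1 ? ·: nn|Nn
N/I-2 ? ·: nn|Nn
N/II-1 ? I-1×I-2: nn|Nn|NN
N/II-2 un I-1×I-2: nn
N/II-3 un I-1×I-2: nn
⇒ N over [I-1,I-2,II-1,II-2,II-3]: 8 consistent
V/I-1 aff ·: Vv|VV
V/I-2 aff ·: Vv|VV
V/II-1 ? I-1×I-2: vv|Vv|VV
V/II-2 aff I-1×I-2: Vv|VV
V/II-3 aff I-1×I-2: Vv|VV
⇒ V over [I-1,I-2,II-1,II-2,II-3]: 29 consistent

II-2 ∈ {Cc nn VV, Cc nn Vv, cc nn VV, cc nn Vv}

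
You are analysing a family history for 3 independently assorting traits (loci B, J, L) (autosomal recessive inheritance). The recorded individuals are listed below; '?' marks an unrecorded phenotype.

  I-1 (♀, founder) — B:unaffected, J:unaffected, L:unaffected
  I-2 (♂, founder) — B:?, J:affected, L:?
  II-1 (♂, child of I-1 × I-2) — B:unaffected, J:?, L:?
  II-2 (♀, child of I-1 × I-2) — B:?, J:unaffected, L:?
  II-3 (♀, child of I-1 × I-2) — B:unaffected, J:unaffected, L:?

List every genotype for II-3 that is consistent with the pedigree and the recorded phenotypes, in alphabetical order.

B/I-1 un ·: BB|Bb
B/I-2 ? ·: BB|Bb|bb
B/II-1 un I-1×I-2: BB|Bb
B/II-2 ? I-1×I-2: BB|Bb|bb
B/II-3 un I-1×I-2: BB|Bb
⇒ B over [I-1,I-2,II-1,II-2,II-3]: 32 consistent
J/I-1 un ·: JJ|Jj
J/I-2 aff ·: jj
J/II-1 ? I-1×I-2: Jj|jj
J/II-2 un I-1×I-2: Jj
J/II-3 un I-1×I-2: Jj
⇒ J over [I-1,I-2,II-1,II-2,II-3]: 3 consistent
L/I-1 un ·: LL|Ll
L/I-2 ? ·: LL|Ll|ll
L/II-1 ? I-1×I-2: LL|Ll|ll
L/II-2 ? I-1×I-2: LL|Ll|ll
L/II-3 ? I-1×I-2: LL|Ll|ll
⇒ L over [I-1,I-2,II-1,II-2,II-3]: 53 consistent

II-3 ∈ {BB Jj LL, BB Jj Ll, BB Jj ll, Bb Jj LL, Bb Jj Ll, Bb Jj ll}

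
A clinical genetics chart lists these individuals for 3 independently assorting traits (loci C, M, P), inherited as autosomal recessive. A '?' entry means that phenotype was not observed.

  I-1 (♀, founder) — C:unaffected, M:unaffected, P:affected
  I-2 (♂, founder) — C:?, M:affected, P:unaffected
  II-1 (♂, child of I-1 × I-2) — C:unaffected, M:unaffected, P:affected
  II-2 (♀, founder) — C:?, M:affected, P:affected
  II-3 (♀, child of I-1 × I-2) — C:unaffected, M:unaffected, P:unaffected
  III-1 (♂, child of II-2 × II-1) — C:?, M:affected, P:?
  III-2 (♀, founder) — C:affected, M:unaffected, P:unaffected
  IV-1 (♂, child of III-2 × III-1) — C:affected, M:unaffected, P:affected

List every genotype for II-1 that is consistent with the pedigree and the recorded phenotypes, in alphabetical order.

II-1 ∈ {CC Mm pp, Cc Mm pp}

C/I-1 un ·: CC|Cc
C/I-2 ? ·: CC|Cc|cc
C/II-1 un I-1×I-2: CC|Cc
C/II-2 ? ·: CC|Cc|cc
C/II-3 un I-1×I-2: CC|Cc
C/III-1 ? II-2×II-1: Cc|cc
C/III-2 aff ·: cc
C/IV-1 aff III-2×III-1: cc
⇒ C over [I-1,I-2,II-1,II-2,II-3,III-1,III-2,IV-1]: 54 consistent
M/I-1 un ·: MM|Mm
M/I-2 aff ·: mm
M/II-1 un I-1×I-2: Mm
M/II-2 aff ·: mm
M/II-3 un I-1×I-2: Mm
M/III-1 aff II-2×II-1: mm
M/III-2 un ·: MM|Mm
M/IV-1 un III-2×III-1: Mm
⇒ M over [I-1,I-2,II-1,II-2,II-3,III-1,III-2,IV-1]: 4 consistent
P/I-1 aff ·: pp
P/I-2 un ·: Pp
P/II-1 aff I-1×I-2: pp
P/II-2 aff ·: pp
P/II-3 un I-1×I-2: Pp
P/III-1 ? II-2×II-1: pp
P/III-2 un ·: Pp
P/IV-1 aff III-2×III-1: pp
⇒ P over [I-1,I-2,II-1,II-2,II-3,III-1,III-2,IV-1]: 1 consistent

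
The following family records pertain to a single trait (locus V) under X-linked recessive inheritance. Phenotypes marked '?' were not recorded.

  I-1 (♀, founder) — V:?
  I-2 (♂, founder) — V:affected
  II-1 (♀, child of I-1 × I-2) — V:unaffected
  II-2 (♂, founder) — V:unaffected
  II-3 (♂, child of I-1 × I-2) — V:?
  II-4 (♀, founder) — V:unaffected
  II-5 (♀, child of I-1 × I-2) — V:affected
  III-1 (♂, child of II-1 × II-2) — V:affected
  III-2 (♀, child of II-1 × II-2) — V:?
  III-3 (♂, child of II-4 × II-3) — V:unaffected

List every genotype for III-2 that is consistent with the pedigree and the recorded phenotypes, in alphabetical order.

III-2 ∈ {X^VX^V, X^VX^v}

V/I-1 ? ·: X^VX^v
V/I-2 aff ·: X^vY
V/II-1 un I-1×I-2: X^VX^v
V/II-2 un ·: X^VY
V/II-3 ? I-1×I-2: X^VY|X^vY
V/II-4 un ·: X^VX^V|X^VX^v
V/II-5 aff I-1×I-2: X^vX^v
V/III-1 aff II-1×II-2: X^vY
V/III-2 ? II-1×II-2: X^VX^V|X^VX^v
V/III-3 un II-4×II-3: X^VY
⇒ V over [I-1,I-2,II-1,II-2,II-3,II-4,II-5,III-1,III-2,III-3]: 8 consistent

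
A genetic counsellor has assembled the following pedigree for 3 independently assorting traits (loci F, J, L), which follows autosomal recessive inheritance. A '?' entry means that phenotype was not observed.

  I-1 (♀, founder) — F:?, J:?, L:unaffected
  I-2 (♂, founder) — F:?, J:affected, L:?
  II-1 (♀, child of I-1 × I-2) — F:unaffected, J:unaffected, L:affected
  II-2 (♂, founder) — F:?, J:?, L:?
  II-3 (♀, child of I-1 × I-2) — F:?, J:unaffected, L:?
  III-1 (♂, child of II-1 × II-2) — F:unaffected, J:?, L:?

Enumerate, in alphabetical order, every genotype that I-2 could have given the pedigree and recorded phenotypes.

I-2 ∈ {FF jj Ll, FF jj ll, Ff jj Ll, Ff jj ll, ff jj Ll, ff jj ll}

F/I-1 ? ·: FF|Ff|ff
F/I-2 ? ·: FF|Ff|ff
F/II-1 un I-1×I-2: FF|Ff
F/II-2 ? ·: FF|Ff|ff
F/II-3 ? I-1×I-2: FF|Ff|ff
F/III-1 un II-1×II-2: FF|Ff
⇒ F over [I-1,I-2,II-1,II-2,II-3,III-1]: 97 consistent
J/I-1 ? ·: JJ|Jj
J/I-2 aff ·: jj
J/II-1 un I-1×I-2: Jj
J/II-2 ? ·: JJ|Jj|jj
J/II-3 un I-1×I-2: Jj
J/III-1 ? II-1×II-2: JJ|Jj|jj
⇒ J over [I-1,I-2,II-1,II-2,II-3,III-1]: 14 consistent
L/I-1 un ·: Ll
L/I-2 ? ·: Ll|ll
L/II-1 aff I-1×I-2: ll
L/II-2 ? ·: LL|Ll|ll
L/II-3 ? I-1×I-2: LL|Ll|ll
L/III-1 ? II-1×II-2: Ll|ll
⇒ L over [I-1,I-2,II-1,II-2,II-3,III-1]: 20 consistent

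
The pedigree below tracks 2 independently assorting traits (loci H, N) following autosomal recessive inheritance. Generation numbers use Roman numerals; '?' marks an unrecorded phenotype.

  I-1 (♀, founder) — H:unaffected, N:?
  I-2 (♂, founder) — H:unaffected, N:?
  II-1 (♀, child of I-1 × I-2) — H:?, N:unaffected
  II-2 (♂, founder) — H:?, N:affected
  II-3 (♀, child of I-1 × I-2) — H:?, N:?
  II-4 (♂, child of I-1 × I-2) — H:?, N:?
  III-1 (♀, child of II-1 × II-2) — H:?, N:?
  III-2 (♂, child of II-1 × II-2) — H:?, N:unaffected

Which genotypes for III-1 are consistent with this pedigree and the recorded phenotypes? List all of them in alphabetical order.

III-1 ∈ {HH Nn, HH nn, Hh Nn, Hh nn, hh Nn, hh nn}

H/I-1 un ·: HH|Hh
H/I-2 un ·: HH|Hh
H/II-1 ? I-1×I-2: HH|Hh|hh
H/II-2 ? ·: HH|Hh|hh
H/II-3 ? I-1×I-2: HH|Hh|hh
H/II-4 ? I-1×I-2: HH|Hh|hh
H/III-1 ? II-1×II-2: HH|Hh|hh
H/III-2 ? II-1×II-2: HH|Hh|hh
⇒ H over [I-1,I-2,II-1,II-2,II-3,II-4,III-1,III-2]: 451 consistent
N/I-1 ? ·: NN|Nn|nn
N/I-2 ? ·: NN|Nn|nn
N/II-1 un I-1×I-2: NN|Nn
N/II-2 aff ·: nn
N/II-3 ? I-1×I-2: NN|Nn|nn
N/II-4 ? I-1×I-2: NN|Nn|nn
N/III-1 ? II-1×II-2: Nn|nn
N/III-2 un II-1×II-2: Nn
⇒ N over [I-1,I-2,II-1,II-2,II-3,II-4,III-1,III-2]: 72 consistent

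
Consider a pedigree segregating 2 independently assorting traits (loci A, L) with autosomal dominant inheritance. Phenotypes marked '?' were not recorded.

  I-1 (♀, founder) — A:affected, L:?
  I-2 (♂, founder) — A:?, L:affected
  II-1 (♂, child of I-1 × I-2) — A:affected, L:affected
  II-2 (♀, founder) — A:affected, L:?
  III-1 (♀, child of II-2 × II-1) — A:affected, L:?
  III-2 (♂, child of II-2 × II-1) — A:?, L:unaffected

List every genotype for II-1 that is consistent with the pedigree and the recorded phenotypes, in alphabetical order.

II-1 ∈ {AA Ll, Aa Ll}

A/I-1 aff ·: Aa|AA
A/I-2 ? ·: aa|Aa|AA
A/II-1 aff I-1×I-2: Aa|AA
A/II-2 aff ·: Aa|AA
A/III-1 aff II-2×II-1: Aa|AA
A/III-2 ? II-2×II-1: aa|Aa|AA
⇒ A over [I-1,I-2,II-1,II-2,III-1,III-2]: 70 consistent
L/I-1 ? ·: ll|Ll|LL
L/I-2 aff ·: Ll|LL
L/II-1 aff I-1×I-2: Ll
L/II-2 ? ·: ll|Ll
L/III-1 ? II-2×II-1: ll|Ll|LL
L/III-2 un II-2×II-1: ll
⇒ L over [I-1,I-2,II-1,II-2,III-1,III-2]: 25 consistent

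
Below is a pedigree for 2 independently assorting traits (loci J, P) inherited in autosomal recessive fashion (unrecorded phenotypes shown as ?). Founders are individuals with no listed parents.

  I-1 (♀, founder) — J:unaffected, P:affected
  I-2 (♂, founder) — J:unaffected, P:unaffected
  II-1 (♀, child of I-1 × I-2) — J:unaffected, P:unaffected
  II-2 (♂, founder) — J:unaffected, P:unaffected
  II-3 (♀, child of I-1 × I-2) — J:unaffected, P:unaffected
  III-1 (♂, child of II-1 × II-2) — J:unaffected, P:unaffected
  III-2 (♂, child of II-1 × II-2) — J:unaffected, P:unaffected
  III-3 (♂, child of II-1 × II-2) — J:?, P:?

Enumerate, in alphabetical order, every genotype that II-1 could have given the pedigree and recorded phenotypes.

II-1 ∈ {JJ Pp, Jj Pp}

J/I-1 un ·: JJ|Jj
J/I-2 un ·: JJ|Jj
J/II-1 un I-1×I-2: JJ|Jj
J/II-2 un ·: JJ|Jj
J/II-3 un I-1×I-2: JJ|Jj
J/III-1 un II-1×II-2: JJ|Jj
J/III-2 un II-1×II-2: JJ|Jj
J/III-3 ? II-1×II-2: JJ|Jj|jj
⇒ J over [I-1,I-2,II-1,II-2,II-3,III-1,III-2,III-3]: 183 consistent
P/I-1 aff ·: pp
P/I-2 un ·: PP|Pp
P/II-1 un I-1×I-2: Pp
P/II-2 un ·: PP|Pp
P/II-3 un I-1×I-2: Pp
P/III-1 un II-1×II-2: PP|Pp
P/III-2 un II-1×II-2: PP|Pp
P/III-3 ? II-1×II-2: PP|Pp|pp
⇒ P over [I-1,I-2,II-1,II-2,II-3,III-1,III-2,III-3]: 40 consistent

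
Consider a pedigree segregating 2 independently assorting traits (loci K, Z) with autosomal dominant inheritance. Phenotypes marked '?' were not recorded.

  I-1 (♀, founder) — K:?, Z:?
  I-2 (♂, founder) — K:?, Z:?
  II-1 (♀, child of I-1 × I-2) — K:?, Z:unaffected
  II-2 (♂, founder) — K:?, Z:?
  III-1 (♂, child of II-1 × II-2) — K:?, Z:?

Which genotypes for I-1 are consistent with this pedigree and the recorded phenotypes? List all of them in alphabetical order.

I-1 ∈ {KK Zz, KK zz, Kk Zz, Kk zz, kk Zz, kk zz}

K/I-1 ? ·: kk|Kk|KK
K/I-2 ? ·: kk|Kk|KK
K/II-1 ? I-1×I-2: kk|Kk|KK
K/II-2 ? ·: kk|Kk|KK
K/III-1 ? II-1×II-2: kk|Kk|KK
⇒ K over [I-1,I-2,II-1,II-2,III-1]: 81 consistent
Z/I-1 ? ·: zz|Zz
Z/I-2 ? ·: zz|Zz
Z/II-1 un I-1×I-2: zz
Z/II-2 ? ·: zz|Zz|ZZ
Z/III-1 ? II-1×II-2: zz|Zz
⇒ Z over [I-1,I-2,II-1,II-2,III-1]: 16 consistent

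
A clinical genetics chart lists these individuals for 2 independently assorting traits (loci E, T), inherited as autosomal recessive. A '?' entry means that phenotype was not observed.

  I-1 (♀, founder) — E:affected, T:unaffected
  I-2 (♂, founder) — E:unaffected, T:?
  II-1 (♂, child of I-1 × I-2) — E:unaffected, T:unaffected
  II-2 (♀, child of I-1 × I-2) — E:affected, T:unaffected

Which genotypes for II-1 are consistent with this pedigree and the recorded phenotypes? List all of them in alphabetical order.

II-1 ∈ {Ee TT, Ee Tt}

E/I-1 aff ·: ee
E/I-2 un ·: Ee
E/II-1 un I-1×I-2: Ee
E/II-2 aff I-1×I-2: ee
⇒ E over [I-1,I-2,II-1,II-2]: 1 consistent
T/I-1 un ·: TT|Tt
T/I-2 ? ·: TT|Tt|tt
T/II-1 un I-1×I-2: TT|Tt
T/II-2 un I-1×I-2: TT|Tt
⇒ T over [I-1,I-2,II-1,II-2]: 15 consistent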